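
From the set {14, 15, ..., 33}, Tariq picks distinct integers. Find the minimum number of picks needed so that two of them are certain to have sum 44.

A set avoiding the sum 44 can contain at most one of each pair {x, 44−x}, plus the 4 elements whose complement lies outside the range or equal to its own complement.
The integers 22, …, 33 (12 of them) are such a set: any two sum to at least 22+23 = 45 > 44.
Pigeonhole: any 13th integer completes one of the 8 pairs, so 13 choices force a sum of 44.

13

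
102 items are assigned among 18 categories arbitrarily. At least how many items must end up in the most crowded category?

6

The 18 categories are the holes and the 102 items are the pigeons.
If every category held at most 5 items, the total would be at most 18 × 5 = 90, which is less than 102.
So some category holds at least ⌈102/18⌉ = 6 items.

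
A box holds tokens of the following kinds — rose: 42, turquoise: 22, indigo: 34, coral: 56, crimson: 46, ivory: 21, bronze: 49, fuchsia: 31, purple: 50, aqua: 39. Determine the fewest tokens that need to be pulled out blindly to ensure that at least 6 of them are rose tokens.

354

In the worst case for collecting rose tokens, every non-rose token comes out first.
There are 22 + 34 + 56 + 46 + 21 + 49 + 31 + 50 + 39 = 348 non-rose tokens altogether.
After those, each further token must be rose, so 348 + 6 = 354 draws guarantee 6 rose tokens.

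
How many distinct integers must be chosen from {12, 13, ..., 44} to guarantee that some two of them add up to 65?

22

Two chosen integers sum to 65 exactly when both halves of some pair {x, 65−x} with 21 ≤ x ≤ 65−x ≤ 44 are chosen — 12 such pairs.
The remaining 9 elements (those with no distinct partner in range) can never complete a 65-sum, so the worst case takes all of them and one from each pair: 9 + 12 = 21.
By pigeonhole, the 22nd integer has to be the second member of some pair, so 21 + 1 = 22.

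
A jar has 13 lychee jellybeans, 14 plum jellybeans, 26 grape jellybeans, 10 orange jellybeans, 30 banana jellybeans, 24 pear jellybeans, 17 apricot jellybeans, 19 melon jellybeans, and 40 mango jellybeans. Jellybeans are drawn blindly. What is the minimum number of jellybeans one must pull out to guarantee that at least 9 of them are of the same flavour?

An adversary could hand out at most 8 jellybeans per flavour: 8 + 8 + 8 + 8 + 8 + 8 + 8 + 8 + 8 = 72 jellybeans and still no flavour has 9.
One more jellybean lands in a flavour already at 8, so 73 draws are enough and 72 are not.

73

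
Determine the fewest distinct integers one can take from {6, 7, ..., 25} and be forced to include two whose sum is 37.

Group the elements by complementary pair {x, 37−x}: {12,25}, {13,24}, {14,23}, …, giving 7 two-element pairs and 6 integers whose partner 37−x falls outside [6,25].
Treating each of those 13 groups as a pigeonhole, one can pick one integer per group — 13 integers — with no two summing to 37.
The 14th integer lands in an occupied pair, forcing a sum of 37.

14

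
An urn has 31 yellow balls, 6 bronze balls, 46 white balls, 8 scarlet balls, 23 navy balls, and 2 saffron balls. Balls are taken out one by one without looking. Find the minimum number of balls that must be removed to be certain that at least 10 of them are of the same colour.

An adversary could hand out at most 9 balls per colour (bronze, scarlet, saffron run out sooner): 9 + 6 + 9 + 8 + 9 + 2 = 43 balls and still no colour has 10.
One more ball lands in a colour already at 9, so 44 draws are enough and 43 are not.

44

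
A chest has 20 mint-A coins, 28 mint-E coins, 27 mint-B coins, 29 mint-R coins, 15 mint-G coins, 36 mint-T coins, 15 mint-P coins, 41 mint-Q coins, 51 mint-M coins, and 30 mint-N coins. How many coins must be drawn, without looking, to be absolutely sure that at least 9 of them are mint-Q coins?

260

In the worst case for collecting mint-Q coins, every non-mint-Q coin comes out first.
There are 20 + 28 + 27 + 29 + 15 + 36 + 15 + 51 + 30 = 251 non-mint-Q coins altogether.
After those, each further coin must be mint-Q, so 251 + 9 = 260 draws guarantee 9 mint-Q coins.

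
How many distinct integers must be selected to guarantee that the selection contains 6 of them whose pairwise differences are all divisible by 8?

41

Integers whose pairwise differences are multiples of 8 are exactly those sharing a remainder mod 8. Pigeonhole: the 8 residue classes mod 8 are the pigeonholes.
With 40 integers one could put 5 in each residue class and have no class reach 6.
The 41st integer pushes some class to 6, so 8·5 + 1 = 41.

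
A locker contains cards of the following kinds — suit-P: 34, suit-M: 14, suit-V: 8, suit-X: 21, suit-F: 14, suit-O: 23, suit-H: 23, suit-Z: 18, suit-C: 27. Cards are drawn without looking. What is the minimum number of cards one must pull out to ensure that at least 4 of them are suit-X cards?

165

In the worst case for collecting suit-X cards, every non-suit-X card comes out first.
There are 34 + 14 + 8 + 14 + 23 + 23 + 18 + 27 = 161 non-suit-X cards altogether.
After those, each further card must be suit-X, so 161 + 4 = 165 draws guarantee 4 suit-X cards.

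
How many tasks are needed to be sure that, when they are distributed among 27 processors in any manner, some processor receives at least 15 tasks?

With 378 tasks one could put exactly 14 in each of the 27 processors, and no processor would reach 15.
One more task must land in a processor that already has 14, giving it 15.
So 27 × 14 + 1 = 379 tasks are required.

379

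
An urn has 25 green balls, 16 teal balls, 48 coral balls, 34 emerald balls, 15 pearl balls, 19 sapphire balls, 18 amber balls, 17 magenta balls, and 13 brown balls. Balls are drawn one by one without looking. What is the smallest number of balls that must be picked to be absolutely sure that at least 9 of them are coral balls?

166

In the worst case for collecting coral balls, every non-coral ball comes out first.
There are 25 + 16 + 34 + 15 + 19 + 18 + 17 + 13 = 157 non-coral balls altogether.
After those, each further ball must be coral, so 157 + 9 = 166 draws guarantee 9 coral balls.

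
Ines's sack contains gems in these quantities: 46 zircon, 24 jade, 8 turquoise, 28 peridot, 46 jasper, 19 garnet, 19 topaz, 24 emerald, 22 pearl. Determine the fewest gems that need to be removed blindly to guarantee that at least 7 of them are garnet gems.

224

In the worst case for collecting garnet gems, every non-garnet gem comes out first.
There are 46 + 24 + 8 + 28 + 46 + 19 + 24 + 22 = 217 non-garnet gems altogether.
After those, each further gem must be garnet, so 217 + 7 = 224 draws guarantee 7 garnet gems.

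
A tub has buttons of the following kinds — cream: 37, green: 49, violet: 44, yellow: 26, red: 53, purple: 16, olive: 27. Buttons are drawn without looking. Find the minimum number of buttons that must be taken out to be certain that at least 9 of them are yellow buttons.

In the worst case for collecting yellow buttons, every non-yellow button comes out first.
There are 37 + 49 + 44 + 53 + 16 + 27 = 226 non-yellow buttons altogether.
After those, each further button must be yellow, so 226 + 9 = 235 draws guarantee 9 yellow buttons.

235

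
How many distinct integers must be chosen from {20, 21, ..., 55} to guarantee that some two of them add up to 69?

22

A set avoiding the sum 69 can contain at most one of each pair {x, 69−x}, plus the 6 elements whose complement lies outside the range.
The integers 35, …, 55 (21 of them) are such a set: any two sum to at least 35+36 = 71 > 69.
Any 22nd integer completes one of the 15 pairs, so 22 choices force a sum of 69.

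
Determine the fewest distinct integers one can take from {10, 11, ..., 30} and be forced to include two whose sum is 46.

Two chosen integers sum to 46 exactly when both halves of some pair {x, 46−x} with 16 ≤ x ≤ 46−x ≤ 30 are chosen — 7 such pairs.
The remaining 7 elements (those with no distinct partner in range) can never complete a 46-sum, so the worst case takes all of them and one from each pair: 7 + 7 = 14.
Pigeonhole: the 15th integer has to be the second member of some pair, so 14 + 1 = 15.

15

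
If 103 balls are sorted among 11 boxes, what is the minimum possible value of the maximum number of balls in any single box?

Pigeonhole: the 11 boxes are the holes and the 103 balls are the pigeons.
If every box held at most 9 balls, the total would be at most 11 × 9 = 99, which is less than 103.
So some box holds at least ⌈103/11⌉ = 10 balls.

10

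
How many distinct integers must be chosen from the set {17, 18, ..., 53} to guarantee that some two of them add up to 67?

21

Two chosen integers sum to 67 exactly when both halves of some pair {x, 67−x} with 17 ≤ x ≤ 67−x ≤ 50 are chosen — 17 such pairs.
The remaining 3 elements (those with no distinct partner in range) can never complete a 67-sum, so the worst case takes all of them and one from each pair: 3 + 17 = 20.
By pigeonhole, the 21st integer has to be the second member of some pair, so 20 + 1 = 21.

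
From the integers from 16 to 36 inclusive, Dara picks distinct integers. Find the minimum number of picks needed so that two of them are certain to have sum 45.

Two chosen integers sum to 45 exactly when both halves of some pair {x, 45−x} with 16 ≤ x ≤ 45−x ≤ 29 are chosen — 7 such pairs.
The remaining 7 elements (those with no distinct partner in range) can never complete a 45-sum, so the worst case takes all of them and one from each pair: 7 + 7 = 14.
By pigeonhole, the 15th integer has to be the second member of some pair, so 14 + 1 = 15.

15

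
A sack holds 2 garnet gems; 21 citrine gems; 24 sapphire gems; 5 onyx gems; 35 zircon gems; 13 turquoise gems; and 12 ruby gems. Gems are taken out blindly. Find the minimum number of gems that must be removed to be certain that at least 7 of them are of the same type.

38

By pigeonhole, the 7 types are the holes; the gems drawn are the pigeons.
To avoid 7 of any one type, the worst case takes at most 6 of each type, or every gem of a type that has fewer than 6.
That gives 2 + 6 + 6 + 5 + 6 + 6 + 6 = 37 gems with no type reaching 7.
The next gem forces some type to 7, so 37 + 1 = 38.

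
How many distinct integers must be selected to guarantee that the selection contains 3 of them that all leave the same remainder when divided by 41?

The 41 residue classes mod 41 are the pigeonholes.
With 82 integers one could put 2 in each residue class and have no class reach 3.
The 83rd integer pushes some class to 3, so 41·2 + 1 = 83.

83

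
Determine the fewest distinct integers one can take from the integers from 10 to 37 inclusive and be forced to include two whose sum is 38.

Group the elements by complementary pair {x, 38−x}: {10,28}, {11,27}, {12,26}, …, giving 9 two-element pairs; the single value 19 (it cannot pair with itself since the integers are distinct); and 9 integers whose partner 38−x falls outside [10,37].
Pigeonhole: treating each of those 19 groups as a pigeonhole, one can pick one integer per group — 19 integers — with no two summing to 38.
The 20th integer lands in an occupied pair, forcing a sum of 38.

20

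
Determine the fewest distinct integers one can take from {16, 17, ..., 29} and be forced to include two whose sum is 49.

10

Group the elements by complementary pair {x, 49−x}: {20,29}, {21,28}, {22,27}, …, giving 5 two-element pairs and 4 integers whose partner 49−x falls outside [16,29].
Pigeonhole: treating each of those 9 groups as a pigeonhole, one can pick one integer per group — 9 integers — with no two summing to 49.
The 10th integer lands in an occupied pair, forcing a sum of 49.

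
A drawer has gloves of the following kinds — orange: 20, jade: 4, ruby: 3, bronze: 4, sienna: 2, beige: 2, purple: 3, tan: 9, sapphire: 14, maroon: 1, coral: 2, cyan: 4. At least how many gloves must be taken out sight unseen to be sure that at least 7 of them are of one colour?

Pigeonhole: the 12 colours are the holes; the gloves drawn are the pigeons.
To avoid 7 of any one colour, the worst case takes at most 6 of each colour, or every glove of a colour that has fewer than 6.
That gives 6 + 4 + 3 + 4 + 2 + 2 + 3 + 6 + 6 + 1 + 2 + 4 = 43 gloves with no colour reaching 7.
The next glove forces some colour to 7, so 43 + 1 = 44.

44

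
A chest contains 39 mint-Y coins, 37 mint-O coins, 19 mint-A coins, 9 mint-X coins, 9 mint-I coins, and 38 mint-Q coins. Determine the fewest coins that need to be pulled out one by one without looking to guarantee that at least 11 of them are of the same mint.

An adversary could hand out at most 10 coins per mint (mint-X, mint-I run out sooner): 10 + 10 + 10 + 9 + 9 + 10 = 58 coins and still no mint has 11.
By pigeonhole, one more coin lands in a mint already at 10, so 59 draws are enough and 58 are not.

59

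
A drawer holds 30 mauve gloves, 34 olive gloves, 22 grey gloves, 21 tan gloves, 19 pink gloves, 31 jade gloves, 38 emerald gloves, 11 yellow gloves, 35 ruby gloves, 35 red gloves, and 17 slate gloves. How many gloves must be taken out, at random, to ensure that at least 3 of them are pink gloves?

In the worst case for collecting pink gloves, every non-pink glove comes out first.
There are 30 + 34 + 22 + 21 + 31 + 38 + 11 + 35 + 35 + 17 = 274 non-pink gloves altogether.
After those, each further glove must be pink, so 274 + 3 = 277 draws guarantee 3 pink gloves.

277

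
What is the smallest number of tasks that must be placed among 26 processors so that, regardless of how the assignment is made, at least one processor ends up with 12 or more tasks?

287

With 286 tasks one could put exactly 11 in each of the 26 processors, and no processor would reach 12.
One more task must land in a processor that already has 11, giving it 12.
So 26 × 11 + 1 = 287 tasks are required.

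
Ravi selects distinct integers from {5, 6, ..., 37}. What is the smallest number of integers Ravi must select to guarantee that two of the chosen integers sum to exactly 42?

Group the elements by complementary pair {x, 42−x}: {5,37}, {6,36}, {7,35}, …, giving 16 two-element pairs and the single value 21 (it cannot pair with itself since the integers are distinct).
Treating each of those 17 groups as a pigeonhole, one can pick one integer per group — 17 integers — with no two summing to 42.
The 18th integer lands in an occupied pair, forcing a sum of 42.

18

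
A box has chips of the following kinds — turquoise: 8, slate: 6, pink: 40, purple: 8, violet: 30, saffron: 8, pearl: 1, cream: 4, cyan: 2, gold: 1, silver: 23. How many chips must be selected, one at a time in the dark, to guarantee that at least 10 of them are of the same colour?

An adversary could hand out at most 9 chips per colour (8 colours run out sooner): 8 + 6 + 9 + 8 + 9 + 8 + 1 + 4 + 2 + 1 + 9 = 65 chips and still no colour has 10.
One more chip lands in a colour already at 9, so 66 draws are enough and 65 are not.

66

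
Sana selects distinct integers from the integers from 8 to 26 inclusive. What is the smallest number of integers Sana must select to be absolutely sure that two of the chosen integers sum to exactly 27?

Two chosen integers sum to 27 exactly when both halves of some pair {x, 27−x} with 8 ≤ x ≤ 27−x ≤ 19 are chosen — 6 such pairs.
The remaining 7 elements (those with no distinct partner in range) can never complete a 27-sum, so the worst case takes all of them and one from each pair: 7 + 6 = 13.
The 14th integer has to be the second member of some pair, so 13 + 1 = 14.

14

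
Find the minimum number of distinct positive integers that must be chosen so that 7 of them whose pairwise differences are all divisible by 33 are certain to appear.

199

Integers whose pairwise differences are multiples of 33 are exactly those sharing a remainder mod 33. The 33 residue classes mod 33 are the pigeonholes.
With 198 integers one could put 6 in each residue class and have no class reach 7.
The 199th integer pushes some class to 7, so 33·6 + 1 = 199.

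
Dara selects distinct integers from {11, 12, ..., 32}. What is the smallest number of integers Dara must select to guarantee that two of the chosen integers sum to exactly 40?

Group the elements by complementary pair {x, 40−x}: {11,29}, {12,28}, {13,27}, …, giving 9 two-element pairs, the single value 20 (it cannot pair with itself since the integers are distinct), and 3 integers whose partner 40−x falls outside [11,32].
By the pigeonhole principle, treating each of those 13 groups as a pigeonhole, one can pick one integer per group — 13 integers — with no two summing to 40.
The 14th integer lands in an occupied pair, forcing a sum of 40.

14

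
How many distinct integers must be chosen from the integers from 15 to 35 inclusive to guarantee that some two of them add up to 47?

Two chosen integers sum to 47 exactly when both halves of some pair {x, 47−x} with 15 ≤ x ≤ 47−x ≤ 32 are chosen — 9 such pairs.
The remaining 3 elements (those with no distinct partner in range) can never complete a 47-sum, so the worst case takes all of them and one from each pair: 3 + 9 = 12.
Pigeonhole: the 13th integer has to be the second member of some pair, so 12 + 1 = 13.

13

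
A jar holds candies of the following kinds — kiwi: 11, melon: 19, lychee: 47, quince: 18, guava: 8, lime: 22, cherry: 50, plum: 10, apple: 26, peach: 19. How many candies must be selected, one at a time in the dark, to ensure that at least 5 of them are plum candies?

225

In the worst case for collecting plum candies, every non-plum candy comes out first.
There are 11 + 19 + 47 + 18 + 8 + 22 + 50 + 26 + 19 = 220 non-plum candies altogether.
After those, each further candy must be plum, so 220 + 5 = 225 draws guarantee 5 plum candies.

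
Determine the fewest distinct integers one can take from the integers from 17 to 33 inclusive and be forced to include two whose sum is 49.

10

A set avoiding the sum 49 can contain at most one of each pair {x, 49−x}, plus the 1 element whose complement lies outside the range.
The integers 25, …, 33 (9 of them) are such a set: any two sum to at least 25+26 = 51 > 49.
By pigeonhole, any 10th integer completes one of the 8 pairs, so 10 choices force a sum of 49.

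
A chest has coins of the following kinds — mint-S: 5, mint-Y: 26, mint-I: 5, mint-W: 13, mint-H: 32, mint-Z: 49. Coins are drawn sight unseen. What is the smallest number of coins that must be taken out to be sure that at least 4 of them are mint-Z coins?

In the worst case for collecting mint-Z coins, every non-mint-Z coin comes out first.
There are 5 + 26 + 5 + 13 + 32 = 81 non-mint-Z coins altogether.
After those, each further coin must be mint-Z, so 81 + 4 = 85 draws guarantee 4 mint-Z coins.

85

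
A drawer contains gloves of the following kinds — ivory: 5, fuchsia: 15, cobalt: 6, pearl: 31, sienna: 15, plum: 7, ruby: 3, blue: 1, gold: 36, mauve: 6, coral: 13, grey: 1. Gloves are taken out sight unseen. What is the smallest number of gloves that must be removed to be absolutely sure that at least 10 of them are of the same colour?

The 12 colours are the holes; the gloves drawn are the pigeons.
To avoid 10 of any one colour, the worst case takes at most 9 of each colour, or every glove of a colour that has fewer than 9.
That gives 5 + 9 + 6 + 9 + 9 + 7 + 3 + 1 + 9 + 6 + 9 + 1 = 74 gloves with no colour reaching 10.
The next glove forces some colour to 10, so 74 + 1 = 75.

75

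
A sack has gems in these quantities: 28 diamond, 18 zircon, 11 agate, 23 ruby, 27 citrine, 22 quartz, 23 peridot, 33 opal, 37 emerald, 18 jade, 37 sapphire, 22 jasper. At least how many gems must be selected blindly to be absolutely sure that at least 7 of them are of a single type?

73

The 12 types are the holes; the gems drawn are the pigeons.
To avoid 7 of any one type, the worst case takes at most 6 of each type.
That gives 6 + 6 + 6 + 6 + 6 + 6 + 6 + 6 + 6 + 6 + 6 + 6 = 72 gems with no type reaching 7.
The next gem forces some type to 7, so 72 + 1 = 73.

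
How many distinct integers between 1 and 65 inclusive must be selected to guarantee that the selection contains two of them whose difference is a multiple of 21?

Integers whose pairwise differences are multiples of 21 are exactly those sharing a remainder mod 21. By pigeonhole, the 21 residue classes mod 21 are the pigeonholes.
With 21 integers one could put 1 in each residue class and have no class reach 2.
The 22nd integer pushes some class to 2, so 21·1 + 1 = 22.

22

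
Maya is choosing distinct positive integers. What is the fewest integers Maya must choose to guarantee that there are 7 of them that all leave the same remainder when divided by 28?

169

By the pigeonhole principle, the 28 residue classes mod 28 are the pigeonholes.
With 168 integers one could put 6 in each residue class and have no class reach 7.
The 169th integer pushes some class to 7, so 28·6 + 1 = 169.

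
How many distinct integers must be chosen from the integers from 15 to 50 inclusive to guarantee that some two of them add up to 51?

Group the elements by complementary pair {x, 51−x}: {15,36}, {16,35}, {17,34}, …, giving 11 two-element pairs and 14 integers whose partner 51−x falls outside [15,50].
Pigeonhole: treating each of those 25 groups as a pigeonhole, one can pick one integer per group — 25 integers — with no two summing to 51.
The 26th integer lands in an occupied pair, forcing a sum of 51.

26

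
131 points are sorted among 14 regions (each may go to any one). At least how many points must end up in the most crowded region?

By pigeonhole, the 14 regions are the holes and the 131 points are the pigeons.
If every region held at most 9 points, the total would be at most 14 × 9 = 126, which is less than 131.
So some region holds at least ⌈131/14⌉ = 10 points.

10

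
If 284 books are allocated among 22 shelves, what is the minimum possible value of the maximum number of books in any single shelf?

The 22 shelves are the holes and the 284 books are the pigeons.
If every shelf held at most 12 books, the total would be at most 22 × 12 = 264, which is less than 284.
So some shelf holds at least ⌈284/22⌉ = 13 books.

13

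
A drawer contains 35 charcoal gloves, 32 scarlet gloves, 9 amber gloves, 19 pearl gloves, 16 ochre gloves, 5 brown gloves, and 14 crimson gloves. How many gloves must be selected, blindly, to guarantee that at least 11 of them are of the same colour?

65

An adversary could hand out at most 10 gloves per colour (amber, brown run out sooner): 10 + 10 + 9 + 10 + 10 + 5 + 10 = 64 gloves and still no colour has 11.
By the pigeonhole principle, one more glove lands in a colour already at 10, so 65 draws are enough and 64 are not.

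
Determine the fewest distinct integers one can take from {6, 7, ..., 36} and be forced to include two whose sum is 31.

22

A set avoiding the sum 31 can contain at most one of each pair {x, 31−x}, plus the 11 elements whose complement lies outside the range.
The integers 16, …, 36 (21 of them) are such a set: any two sum to at least 16+17 = 33 > 31.
By the pigeonhole principle, any 22nd integer completes one of the 10 pairs, so 22 choices force a sum of 31.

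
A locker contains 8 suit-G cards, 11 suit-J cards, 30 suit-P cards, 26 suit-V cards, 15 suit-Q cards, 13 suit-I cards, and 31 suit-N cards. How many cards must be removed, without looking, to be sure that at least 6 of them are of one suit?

An adversary could hand out at most 5 cards per suit: 5 + 5 + 5 + 5 + 5 + 5 + 5 = 35 cards and still no suit has 6.
One more card lands in a suit already at 5, so 36 draws are enough and 35 are not.

36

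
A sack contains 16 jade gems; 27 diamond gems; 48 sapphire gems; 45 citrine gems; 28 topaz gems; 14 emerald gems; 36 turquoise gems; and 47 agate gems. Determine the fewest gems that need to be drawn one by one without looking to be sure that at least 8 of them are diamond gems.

In the worst case for collecting diamond gems, every non-diamond gem comes out first.
There are 16 + 48 + 45 + 28 + 14 + 36 + 47 = 234 non-diamond gems altogether.
After those, each further gem must be diamond, so 234 + 8 = 242 draws guarantee 8 diamond gems.

242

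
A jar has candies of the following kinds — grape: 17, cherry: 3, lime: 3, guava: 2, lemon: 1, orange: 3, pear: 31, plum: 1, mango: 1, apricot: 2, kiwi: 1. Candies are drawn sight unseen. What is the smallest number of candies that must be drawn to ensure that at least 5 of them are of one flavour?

26

Put each drawn candy into a box by flavour. The largest draw with every box below 5 takes min(count, 4) from each flavour; flavours with fewer than 4 contribute all they have.
Σ min(cᵢ, 4) = 4 + 3 + 3 + 2 + 1 + 3 + 4 + 1 + 1 + 2 + 1 = 25.
Draw number 25 + 1 = 26 must push one box to 5.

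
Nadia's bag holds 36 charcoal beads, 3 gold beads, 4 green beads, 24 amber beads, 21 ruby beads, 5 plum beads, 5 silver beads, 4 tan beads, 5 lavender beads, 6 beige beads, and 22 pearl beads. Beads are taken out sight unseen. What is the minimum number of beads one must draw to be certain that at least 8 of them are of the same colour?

61

By the pigeonhole principle, put each drawn bead into a box by colour. The largest draw with every box below 8 takes min(count, 7) from each colour; colours with fewer than 7 contribute all they have.
Σ min(cᵢ, 7) = 7 + 3 + 4 + 7 + 7 + 5 + 5 + 4 + 5 + 6 + 7 = 60.
Draw number 60 + 1 = 61 must push one box to 8.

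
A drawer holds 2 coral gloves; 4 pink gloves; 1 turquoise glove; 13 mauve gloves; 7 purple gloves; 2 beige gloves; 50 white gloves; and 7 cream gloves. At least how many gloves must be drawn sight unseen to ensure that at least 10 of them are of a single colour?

Put each drawn glove into a box by colour. The largest draw with every box below 10 takes min(count, 9) from each colour; colours with fewer than 9 contribute all they have.
Σ min(cᵢ, 9) = 2 + 4 + 1 + 9 + 7 + 2 + 9 + 7 = 41.
Draw number 41 + 1 = 42 must push one box to 10.

42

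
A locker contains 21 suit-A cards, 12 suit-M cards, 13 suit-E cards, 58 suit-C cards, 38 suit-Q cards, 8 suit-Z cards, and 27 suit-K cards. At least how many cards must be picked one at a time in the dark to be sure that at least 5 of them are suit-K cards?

In the worst case for collecting suit-K cards, every non-suit-K card comes out first.
There are 21 + 12 + 13 + 58 + 38 + 8 = 150 non-suit-K cards altogether.
After those, each further card must be suit-K, so 150 + 5 = 155 draws guarantee 5 suit-K cards.

155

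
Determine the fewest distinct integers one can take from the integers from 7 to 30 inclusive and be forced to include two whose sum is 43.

Two chosen integers sum to 43 exactly when both halves of some pair {x, 43−x} with 13 ≤ x ≤ 43−x ≤ 30 are chosen — 9 such pairs.
The remaining 6 elements (those with no distinct partner in range) can never complete a 43-sum, so the worst case takes all of them and one from each pair: 6 + 9 = 15.
The 16th integer has to be the second member of some pair, so 15 + 1 = 16.

16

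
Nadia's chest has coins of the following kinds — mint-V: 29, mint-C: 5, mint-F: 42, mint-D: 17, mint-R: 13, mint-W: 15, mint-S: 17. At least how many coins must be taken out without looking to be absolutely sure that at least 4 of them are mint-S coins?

In the worst case for collecting mint-S coins, every non-mint-S coin comes out first.
There are 29 + 5 + 42 + 17 + 13 + 15 = 121 non-mint-S coins altogether.
After those, each further coin must be mint-S, so 121 + 4 = 125 draws guarantee 4 mint-S coins.

125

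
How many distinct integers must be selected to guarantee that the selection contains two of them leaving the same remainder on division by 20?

The 20 residue classes mod 20 are the pigeonholes.
With 20 integers one could put 1 in each residue class and have no class reach 2.
The 21st integer pushes some class to 2, so 20·1 + 1 = 21.

21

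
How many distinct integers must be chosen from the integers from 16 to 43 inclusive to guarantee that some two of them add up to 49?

Group the elements by complementary pair {x, 49−x}: {16,33}, {17,32}, {18,31}, …, giving 9 two-element pairs and 10 integers whose partner 49−x falls outside [16,43].
By pigeonhole, treating each of those 19 groups as a pigeonhole, one can pick one integer per group — 19 integers — with no two summing to 49.
The 20th integer lands in an occupied pair, forcing a sum of 49.

20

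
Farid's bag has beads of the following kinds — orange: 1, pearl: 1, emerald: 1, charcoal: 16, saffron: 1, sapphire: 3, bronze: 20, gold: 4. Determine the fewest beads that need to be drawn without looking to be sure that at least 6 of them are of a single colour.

22

By pigeonhole, put each drawn bead into a box by colour. The largest draw with every box below 6 takes min(count, 5) from each colour; colours with fewer than 5 contribute all they have.
Σ min(cᵢ, 5) = 1 + 1 + 1 + 5 + 1 + 3 + 5 + 4 = 21.
Draw number 21 + 1 = 22 must push one box to 6.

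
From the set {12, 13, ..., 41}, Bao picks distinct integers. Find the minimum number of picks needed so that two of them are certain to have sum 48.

19

A set avoiding the sum 48 can contain at most one of each pair {x, 48−x}, plus the 6 elements whose complement lies outside the range or equal to its own complement.
The integers 24, …, 41 (18 of them) are such a set: any two sum to at least 24+25 = 49 > 48.
Any 19th integer completes one of the 12 pairs, so 19 choices force a sum of 48.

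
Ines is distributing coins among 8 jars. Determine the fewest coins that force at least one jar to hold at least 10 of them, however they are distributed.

With 72 coins one could put exactly 9 in each of the 8 jars, and no jar would reach 10.
By the pigeonhole principle, one more coin must land in a jar that already has 9, giving it 10.
So 8 × 9 + 1 = 73 coins are required.

73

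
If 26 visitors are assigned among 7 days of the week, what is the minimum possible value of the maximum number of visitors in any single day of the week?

4

By pigeonhole, the 7 days of the week are the holes and the 26 visitors are the pigeons.
If every day of the week held at most 3 visitors, the total would be at most 7 × 3 = 21, which is less than 26.
So some day of the week holds at least ⌈26/7⌉ = 4 visitors.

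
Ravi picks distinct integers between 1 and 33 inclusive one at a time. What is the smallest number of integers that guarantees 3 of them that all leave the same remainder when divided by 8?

17

By the pigeonhole principle, the 8 residue classes mod 8 are the pigeonholes.
With 16 integers one could put 2 in each residue class and have no class reach 3.
The 17th integer pushes some class to 3, so 8·2 + 1 = 17.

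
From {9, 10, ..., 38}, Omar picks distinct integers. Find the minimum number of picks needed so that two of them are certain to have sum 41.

Group the elements by complementary pair {x, 41−x}: {9,32}, {10,31}, {11,30}, …, giving 12 two-element pairs and 6 integers whose partner 41−x falls outside [9,38].
Treating each of those 18 groups as a pigeonhole, one can pick one integer per group — 18 integers — with no two summing to 41.
The 19th integer lands in an occupied pair, forcing a sum of 41.

19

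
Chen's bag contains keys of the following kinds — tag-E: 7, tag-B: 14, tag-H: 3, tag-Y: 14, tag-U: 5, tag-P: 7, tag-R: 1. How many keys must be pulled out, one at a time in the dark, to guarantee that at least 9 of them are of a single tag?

An adversary could hand out at most 8 keys per tag (5 tags run out sooner): 7 + 8 + 3 + 8 + 5 + 7 + 1 = 39 keys and still no tag has 9.
One more key lands in a tag already at 8, so 40 draws are enough and 39 are not.

40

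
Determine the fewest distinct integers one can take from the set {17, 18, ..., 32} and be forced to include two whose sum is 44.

Two chosen integers sum to 44 exactly when both halves of some pair {x, 44−x} with 17 ≤ x ≤ 44−x ≤ 27 are chosen — 5 such pairs.
The remaining 6 elements (those with no distinct partner in range) can never complete a 44-sum, so the worst case takes all of them and one from each pair: 6 + 5 = 11.
By pigeonhole, the 12th integer has to be the second member of some pair, so 11 + 1 = 12.

12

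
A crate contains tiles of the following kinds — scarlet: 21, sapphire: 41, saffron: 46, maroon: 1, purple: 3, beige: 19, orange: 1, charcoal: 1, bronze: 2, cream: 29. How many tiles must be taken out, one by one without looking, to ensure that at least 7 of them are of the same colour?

The 10 colours are the holes; the tiles drawn are the pigeons.
To avoid 7 of any one colour, the worst case takes at most 6 of each colour, or every tile of a colour that has fewer than 6.
That gives 6 + 6 + 6 + 1 + 3 + 6 + 1 + 1 + 2 + 6 = 38 tiles with no colour reaching 7.
The next tile forces some colour to 7, so 38 + 1 = 39.

39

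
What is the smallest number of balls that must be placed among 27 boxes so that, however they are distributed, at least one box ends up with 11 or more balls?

271

With 270 balls one could put exactly 10 in each of the 27 boxes, and no box would reach 11.
Pigeonhole: one more ball must land in a box that already has 10, giving it 11.
So 27 × 10 + 1 = 271 balls are required.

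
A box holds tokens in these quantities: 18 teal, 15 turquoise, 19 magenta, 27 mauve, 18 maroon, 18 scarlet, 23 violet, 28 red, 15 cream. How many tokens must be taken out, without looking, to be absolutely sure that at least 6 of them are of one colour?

An adversary could hand out at most 5 tokens per colour: 5 + 5 + 5 + 5 + 5 + 5 + 5 + 5 + 5 = 45 tokens and still no colour has 6.
One more token lands in a colour already at 5, so 46 draws are enough and 45 are not.

46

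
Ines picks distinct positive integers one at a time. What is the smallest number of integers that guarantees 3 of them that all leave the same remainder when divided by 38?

The 38 residue classes mod 38 are the pigeonholes.
With 76 integers one could put 2 in each residue class and have no class reach 3.
The 77th integer pushes some class to 3, so 38·2 + 1 = 77.

77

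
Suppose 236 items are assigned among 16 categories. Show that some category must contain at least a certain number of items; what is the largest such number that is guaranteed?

15

The 16 categories are the holes and the 236 items are the pigeons.
If every category held at most 14 items, the total would be at most 16 × 14 = 224, which is less than 236.
So some category holds at least ⌈236/16⌉ = 15 items.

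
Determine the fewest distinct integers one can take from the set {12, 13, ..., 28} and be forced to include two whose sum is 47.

13

Group the elements by complementary pair {x, 47−x}: {19,28}, {20,27}, {21,26}, …, giving 5 two-element pairs and 7 integers whose partner 47−x falls outside [12,28].
Treating each of those 12 groups as a pigeonhole, one can pick one integer per group — 12 integers — with no two summing to 47.
The 13th integer lands in an occupied pair, forcing a sum of 47.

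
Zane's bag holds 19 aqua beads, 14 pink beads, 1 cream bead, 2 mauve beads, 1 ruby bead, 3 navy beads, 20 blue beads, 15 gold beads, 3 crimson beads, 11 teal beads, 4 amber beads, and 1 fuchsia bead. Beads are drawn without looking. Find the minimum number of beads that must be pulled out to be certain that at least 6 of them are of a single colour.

The 12 colours are the holes; the beads drawn are the pigeons.
To avoid 6 of any one colour, the worst case takes at most 5 of each colour, or every bead of a colour that has fewer than 5.
That gives 5 + 5 + 1 + 2 + 1 + 3 + 5 + 5 + 3 + 5 + 4 + 1 = 40 beads with no colour reaching 6.
The next bead forces some colour to 6, so 40 + 1 = 41.

41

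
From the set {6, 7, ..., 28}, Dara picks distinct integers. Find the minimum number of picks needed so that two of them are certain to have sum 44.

Group the elements by complementary pair {x, 44−x}: {16,28}, {17,27}, {18,26}, …, giving 6 two-element pairs; the single value 22 (it cannot pair with itself since the integers are distinct); and 10 integers whose partner 44−x falls outside [6,28].
By the pigeonhole principle, treating each of those 17 groups as a pigeonhole, one can pick one integer per group — 17 integers — with no two summing to 44.
The 18th integer lands in an occupied pair, forcing a sum of 44.

18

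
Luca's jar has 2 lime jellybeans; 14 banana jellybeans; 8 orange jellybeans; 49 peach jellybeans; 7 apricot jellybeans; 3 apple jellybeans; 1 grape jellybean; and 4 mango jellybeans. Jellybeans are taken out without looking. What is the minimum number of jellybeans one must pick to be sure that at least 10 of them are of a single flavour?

An adversary could hand out at most 9 jellybeans per flavour (6 flavours run out sooner): 2 + 9 + 8 + 9 + 7 + 3 + 1 + 4 = 43 jellybeans and still no flavour has 10.
By the pigeonhole principle, one more jellybean lands in a flavour already at 9, so 44 draws are enough and 43 are not.

44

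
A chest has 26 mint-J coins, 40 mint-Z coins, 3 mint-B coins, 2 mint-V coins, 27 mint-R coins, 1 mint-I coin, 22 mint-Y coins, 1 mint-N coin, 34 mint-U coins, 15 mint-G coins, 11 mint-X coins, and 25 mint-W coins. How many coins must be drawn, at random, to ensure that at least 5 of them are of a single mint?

40

An adversary could hand out at most 4 coins per mint (4 mints run out sooner): 4 + 4 + 3 + 2 + 4 + 1 + 4 + 1 + 4 + 4 + 4 + 4 = 39 coins and still no mint has 5.
One more coin lands in a mint already at 4, so 40 draws are enough and 39 are not.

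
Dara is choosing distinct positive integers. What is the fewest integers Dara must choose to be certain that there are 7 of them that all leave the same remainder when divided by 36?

By the pigeonhole principle, the 36 residue classes mod 36 are the pigeonholes.
With 216 integers one could put 6 in each residue class and have no class reach 7.
The 217th integer pushes some class to 7, so 36·6 + 1 = 217.

217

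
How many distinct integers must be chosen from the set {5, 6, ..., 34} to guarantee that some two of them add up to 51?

22

Two chosen integers sum to 51 exactly when both halves of some pair {x, 51−x} with 17 ≤ x ≤ 51−x ≤ 34 are chosen — 9 such pairs.
The remaining 12 elements (those with no distinct partner in range) can never complete a 51-sum, so the worst case takes all of them and one from each pair: 12 + 9 = 21.
By the pigeonhole principle, the 22nd integer has to be the second member of some pair, so 21 + 1 = 22.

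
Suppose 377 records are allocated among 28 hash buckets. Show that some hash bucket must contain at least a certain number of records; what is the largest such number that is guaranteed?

14

By the pigeonhole principle, the 28 hash buckets are the holes and the 377 records are the pigeons.
If every hash bucket held at most 13 records, the total would be at most 28 × 13 = 364, which is less than 377.
So some hash bucket holds at least ⌈377/28⌉ = 14 records.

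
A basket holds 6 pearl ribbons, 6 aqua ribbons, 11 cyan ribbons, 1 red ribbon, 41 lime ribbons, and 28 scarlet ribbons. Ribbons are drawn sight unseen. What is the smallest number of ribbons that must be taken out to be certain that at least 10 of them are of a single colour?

41

The 6 colours are the holes; the ribbons drawn are the pigeons.
To avoid 10 of any one colour, the worst case takes at most 9 of each colour, or every ribbon of a colour that has fewer than 9.
That gives 6 + 6 + 9 + 1 + 9 + 9 = 40 ribbons with no colour reaching 10.
The next ribbon forces some colour to 10, so 40 + 1 = 41.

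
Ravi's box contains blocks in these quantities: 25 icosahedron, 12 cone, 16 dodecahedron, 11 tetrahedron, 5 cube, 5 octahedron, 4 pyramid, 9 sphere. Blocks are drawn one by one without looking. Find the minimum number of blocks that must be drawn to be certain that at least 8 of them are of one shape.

An adversary could hand out at most 7 blocks per shape (cube, octahedron, pyramid run out sooner): 7 + 7 + 7 + 7 + 5 + 5 + 4 + 7 = 49 blocks and still no shape has 8.
One more block lands in a shape already at 7, so 50 draws are enough and 49 are not.

50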